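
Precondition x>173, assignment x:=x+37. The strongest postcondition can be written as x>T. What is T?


Formula: sp(P, x:=E) = exists old_x. (x = E[old_x/x]) AND P[old_x/x] (old_x is the value of x before the assignment; eliminate old_x by solving x = E[old_x/x] for old_x)
Step 1: Precondition P: x>173, i.e. old_x > 173
Step 2: Assignment gives x = old_x + 37, so old_x = x - 37
Step 3: Substitute into P: x - 37 > 173
Step 4: Simplify: x > 173+37 = 210

210


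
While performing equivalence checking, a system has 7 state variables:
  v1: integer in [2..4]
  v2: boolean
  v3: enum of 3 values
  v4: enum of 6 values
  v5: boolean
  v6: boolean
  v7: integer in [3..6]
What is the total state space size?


State space = product of domain sizes of all variables.
Domain sizes:
  v1 (integer in [2..4]): 3
  v2 (boolean): 2
  v3 (enum of 3 values): 3
  v4 (enum of 6 values): 6
  v5 (boolean): 2
  v6 (boolean): 2
  v7 (integer in [3..6]): 4
Product = 3 * 2 * 3 * 6 * 2 * 2 * 4 = 1728

1728


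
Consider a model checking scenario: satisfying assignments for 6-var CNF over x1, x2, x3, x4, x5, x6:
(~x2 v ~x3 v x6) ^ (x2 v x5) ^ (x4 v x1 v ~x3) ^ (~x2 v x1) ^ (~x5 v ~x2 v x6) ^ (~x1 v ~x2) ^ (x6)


CNF with 7 clauses over 6 vars (64 assignments).
An assignment satisfies CNF iff every clause has >=1 true literal.
Check each row (bits = x1,x2,x3,x4,x5,x6; clause T/F shown):
  row 0 [000000]: clauses=TFTTTTF -> 0
  row 1 [000001]: clauses=TFTTTTT -> 0
  row 2 [000010]: clauses=TTTTTTF -> 0
  row 3 [000011]: clauses=TTTTTTT -> 1
  row 4 [000100]: clauses=TFTTTTF -> 0
  (every remaining row is evaluated the same way; all 64 results are listed next)
Full result column, 8 rows per line (x1,x2,x3 fixed per line; x4,x5,x6 runs 000..111 left to right):
  rows 0-7 [x1,x2,x3=000]: 00010001  (ones: 2)
  rows 8-15 [x1,x2,x3=001]: 00000001  (ones: 1)
  rows 16-23 [x1,x2,x3=010]: 00000000  (ones: 0)
  rows 24-31 [x1,x2,x3=011]: 00000000  (ones: 0)
  rows 32-39 [x1,x2,x3=100]: 00010001  (ones: 2)
  rows 40-47 [x1,x2,x3=101]: 00010001  (ones: 2)
  rows 48-55 [x1,x2,x3=110]: 00000000  (ones: 0)
  rows 56-63 [x1,x2,x3=111]: 00000000  (ones: 0)
Satisfying assignments = 2+1+0+0+2+2+0+0 = 7

7


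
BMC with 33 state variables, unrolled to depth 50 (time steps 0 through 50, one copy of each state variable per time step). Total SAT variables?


BMC unrolls to depth k, creating one copy of each state var for steps 0..k.
Step count = 50 + 1 = 51 (steps 0 through 50)
Vars per step = 33
Total = 33 * 51 = 1683

1683


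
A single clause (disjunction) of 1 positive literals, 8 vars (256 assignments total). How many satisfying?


Step 1: Total=2^8=256
Step 2: Unsat when all 1 false: 2^7=128
Step 3: Sat=256-128=128

128


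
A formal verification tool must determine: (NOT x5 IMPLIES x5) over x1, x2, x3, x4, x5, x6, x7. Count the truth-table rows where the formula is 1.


Formula: (NOT x5 IMPLIES x5) over 7 vars (128 rows)
Evaluate each row (x1, x2, x3, x4, x5, x6, x7 as bits, MSB first):
  row 0 [0000000]: (NOT 0 IMPLIES 0) -> 0
  row 1 [0000001]: (NOT 0 IMPLIES 0) -> 0
  row 2 [0000010]: (NOT 0 IMPLIES 0) -> 0
  row 3 [0000011]: (NOT 0 IMPLIES 0) -> 0
  row 4 [0000100]: (NOT 1 IMPLIES 1) -> 1
  (every remaining row is evaluated the same way; all 128 results are listed next)
Full result column, 8 rows per line (x1,x2,x3,x4 fixed per line; x5,x6,x7 runs 000..111 left to right):
  rows 0-7 [x1,x2,x3,x4=0000]: 00001111  (ones: 4)
  rows 8-15 [x1,x2,x3,x4=0001]: 00001111  (ones: 4)
  rows 16-23 [x1,x2,x3,x4=0010]: 00001111  (ones: 4)
  rows 24-31 [x1,x2,x3,x4=0011]: 00001111  (ones: 4)
  rows 32-39 [x1,x2,x3,x4=0100]: 00001111  (ones: 4)
  rows 40-47 [x1,x2,x3,x4=0101]: 00001111  (ones: 4)
  rows 48-55 [x1,x2,x3,x4=0110]: 00001111  (ones: 4)
  rows 56-63 [x1,x2,x3,x4=0111]: 00001111  (ones: 4)
  rows 64-71 [x1,x2,x3,x4=1000]: 00001111  (ones: 4)
  rows 72-79 [x1,x2,x3,x4=1001]: 00001111  (ones: 4)
  rows 80-87 [x1,x2,x3,x4=1010]: 00001111  (ones: 4)
  rows 88-95 [x1,x2,x3,x4=1011]: 00001111  (ones: 4)
  rows 96-103 [x1,x2,x3,x4=1100]: 00001111  (ones: 4)
  rows 104-111 [x1,x2,x3,x4=1101]: 00001111  (ones: 4)
  rows 112-119 [x1,x2,x3,x4=1110]: 00001111  (ones: 4)
  rows 120-127 [x1,x2,x3,x4=1111]: 00001111  (ones: 4)
Count of 1-rows = 4+4+4+4+4+4+4+4+4+4+4+4+4+4+4+4 = 64

64


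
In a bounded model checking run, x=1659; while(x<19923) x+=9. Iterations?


Step 1: x goes from 1659 toward 19923 by 9; the body runs while x<19923, so iterations = ceil((bound-start)/step)
Step 2: Distance=18264
Step 3: ceil(18264/9)=2030

2030


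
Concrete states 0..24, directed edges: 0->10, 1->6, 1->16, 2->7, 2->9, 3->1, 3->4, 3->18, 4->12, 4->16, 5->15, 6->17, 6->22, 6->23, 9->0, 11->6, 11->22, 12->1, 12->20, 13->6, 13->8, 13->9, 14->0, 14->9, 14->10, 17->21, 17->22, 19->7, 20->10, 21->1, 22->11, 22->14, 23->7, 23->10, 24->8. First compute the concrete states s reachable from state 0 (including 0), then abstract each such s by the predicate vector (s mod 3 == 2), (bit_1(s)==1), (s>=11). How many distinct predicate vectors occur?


BFS from 0:
Concrete reachable: {0, 10}
Abstract via predicates (s mod 3 == 2), (bit_1(s)==1), (s>=11):
  (0,0,0) <- {0}
  (0,1,0) <- {10}
Distinct abstract states = 2

2


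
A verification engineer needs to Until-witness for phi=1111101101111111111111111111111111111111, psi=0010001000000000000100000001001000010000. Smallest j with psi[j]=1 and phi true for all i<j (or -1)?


(phi U psi) at 0: need smallest j with psi[j]=1 and phi[i]=1 for all i in [0,j).
Scan from step 0:
  step 0: phi=1, psi=0 -> continue
  step 1: phi=1, psi=0 -> continue
  step 2: psi=1 and phi held for [0,2) -> witness found
Witness step = 2

2


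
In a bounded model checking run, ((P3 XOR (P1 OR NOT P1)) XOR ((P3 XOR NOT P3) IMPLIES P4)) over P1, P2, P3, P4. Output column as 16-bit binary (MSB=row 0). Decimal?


Formula: ((P3 XOR (P1 OR NOT P1)) XOR ((P3 XOR NOT P3) IMPLIES P4)) over P1, P2, P3, P4 (16 rows)
Evaluate each row (bits = P1,P2,P3,P4, MSB first):
  row 0 [0000]: ((0 XOR (0 OR NOT 0)) XOR ((0 XOR NOT 0) IMPLIES 0)) -> 1
  row 1 [0001]: ((0 XOR (0 OR NOT 0)) XOR ((0 XOR NOT 0) IMPLIES 1)) -> 0
  row 2 [0010]: ((1 XOR (0 OR NOT 0)) XOR ((1 XOR NOT 1) IMPLIES 0)) -> 0
  row 3 [0011]: ((1 XOR (0 OR NOT 0)) XOR ((1 XOR NOT 1) IMPLIES 1)) -> 1
  row 4 [0100]: ((0 XOR (0 OR NOT 0)) XOR ((0 XOR NOT 0) IMPLIES 0)) -> 1
  row 5 [0101]: ((0 XOR (0 OR NOT 0)) XOR ((0 XOR NOT 0) IMPLIES 1)) -> 0
  row 6 [0110]: ((1 XOR (0 OR NOT 0)) XOR ((1 XOR NOT 1) IMPLIES 0)) -> 0
  row 7 [0111]: ((1 XOR (0 OR NOT 0)) XOR ((1 XOR NOT 1) IMPLIES 1)) -> 1
  row 8 [1000]: ((0 XOR (1 OR NOT 1)) XOR ((0 XOR NOT 0) IMPLIES 0)) -> 1
  row 9 [1001]: ((0 XOR (1 OR NOT 1)) XOR ((0 XOR NOT 0) IMPLIES 1)) -> 0
  row 10 [1010]: ((1 XOR (1 OR NOT 1)) XOR ((1 XOR NOT 1) IMPLIES 0)) -> 0
  row 11 [1011]: ((1 XOR (1 OR NOT 1)) XOR ((1 XOR NOT 1) IMPLIES 1)) -> 1
  row 12 [1100]: ((0 XOR (1 OR NOT 1)) XOR ((0 XOR NOT 0) IMPLIES 0)) -> 1
  row 13 [1101]: ((0 XOR (1 OR NOT 1)) XOR ((0 XOR NOT 0) IMPLIES 1)) -> 0
  row 14 [1110]: ((1 XOR (1 OR NOT 1)) XOR ((1 XOR NOT 1) IMPLIES 0)) -> 0
  row 15 [1111]: ((1 XOR (1 OR NOT 1)) XOR ((1 XOR NOT 1) IMPLIES 1)) -> 1
Full result column, 4 rows per line (P1,P2 fixed per line; P3,P4 runs 00..11 left to right):
  rows 0-3 [P1,P2=00]: 1001  = hex 9
  rows 4-7 [P1,P2=01]: 1001  = hex 9
  rows 8-11 [P1,P2=10]: 1001  = hex 9
  rows 12-15 [P1,P2=11]: 1001  = hex 9
Output column (row 0 .. row 15) = 1001100110011001
Output column grouped in 4s = 1001 1001 1001 1001 = 0x9999
Convert to decimal digit by digit (value = value*16 + digit):
  9 -> 9
  9*16 + 9 = 153
  153*16 + 9 = 2457
  2457*16 + 9 = 39321
Decimal = 39321

39321


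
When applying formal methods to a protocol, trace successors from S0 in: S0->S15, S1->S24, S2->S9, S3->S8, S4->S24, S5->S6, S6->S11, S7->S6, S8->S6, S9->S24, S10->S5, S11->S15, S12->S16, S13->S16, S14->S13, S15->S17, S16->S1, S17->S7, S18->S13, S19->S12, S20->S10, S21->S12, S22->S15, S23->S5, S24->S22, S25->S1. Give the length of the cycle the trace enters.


Trace from S0 until a state repeats:
  S0 -> S15 -> S17 -> S7 -> S6 -> S11 -> S15
S15 first seen at step 1, revisited at step 6.
Cycle length = 6 - 1 = 5

5


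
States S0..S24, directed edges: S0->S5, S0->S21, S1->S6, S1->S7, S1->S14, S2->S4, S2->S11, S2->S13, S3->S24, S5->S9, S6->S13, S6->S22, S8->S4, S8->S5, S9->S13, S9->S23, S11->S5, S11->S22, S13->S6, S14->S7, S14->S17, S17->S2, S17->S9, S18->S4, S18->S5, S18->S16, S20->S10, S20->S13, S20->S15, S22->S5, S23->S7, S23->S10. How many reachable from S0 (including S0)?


BFS from S0:
  layer 0: {S0}
  layer 1: {S5, S21}
  layer 2: {S9}
  layer 3: {S13, S23}
  layer 4: {S6, S7, S10}
  layer 5: {S22}
Reachable set: {S0, S5, S6, S7, S9, S10, S13, S21, S22, S23}
Count = 10

10


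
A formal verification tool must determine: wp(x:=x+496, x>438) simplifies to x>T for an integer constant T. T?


Formula: wp(x:=E, P) = P[E/x] (substitute E for x in postcondition)
Step 1: Postcondition: x>438
Step 2: Substitute x+496 for x: x+496>438
Step 3: Solve for x: x > 438-496 = -58

-58


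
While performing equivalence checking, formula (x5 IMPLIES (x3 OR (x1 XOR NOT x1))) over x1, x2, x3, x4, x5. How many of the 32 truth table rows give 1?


Formula: (x5 IMPLIES (x3 OR (x1 XOR NOT x1))) over 5 vars (32 rows)
Evaluate each row (x1, x2, x3, x4, x5 as bits, MSB first):
  row 0 [00000]: (0 IMPLIES (0 OR (0 XOR NOT 0))) -> 1
  row 1 [00001]: (1 IMPLIES (0 OR (0 XOR NOT 0))) -> 1
  row 2 [00010]: (0 IMPLIES (0 OR (0 XOR NOT 0))) -> 1
  row 3 [00011]: (1 IMPLIES (0 OR (0 XOR NOT 0))) -> 1
  row 4 [00100]: (0 IMPLIES (1 OR (0 XOR NOT 0))) -> 1
  row 5 [00101]: (1 IMPLIES (1 OR (0 XOR NOT 0))) -> 1
  row 6 [00110]: (0 IMPLIES (1 OR (0 XOR NOT 0))) -> 1
  row 7 [00111]: (1 IMPLIES (1 OR (0 XOR NOT 0))) -> 1
  row 8 [01000]: (0 IMPLIES (0 OR (0 XOR NOT 0))) -> 1
  row 9 [01001]: (1 IMPLIES (0 OR (0 XOR NOT 0))) -> 1
  row 10 [01010]: (0 IMPLIES (0 OR (0 XOR NOT 0))) -> 1
  row 11 [01011]: (1 IMPLIES (0 OR (0 XOR NOT 0))) -> 1
  row 12 [01100]: (0 IMPLIES (1 OR (0 XOR NOT 0))) -> 1
  row 13 [01101]: (1 IMPLIES (1 OR (0 XOR NOT 0))) -> 1
  row 14 [01110]: (0 IMPLIES (1 OR (0 XOR NOT 0))) -> 1
  row 15 [01111]: (1 IMPLIES (1 OR (0 XOR NOT 0))) -> 1
  row 16 [10000]: (0 IMPLIES (0 OR (1 XOR NOT 1))) -> 1
  row 17 [10001]: (1 IMPLIES (0 OR (1 XOR NOT 1))) -> 1
  row 18 [10010]: (0 IMPLIES (0 OR (1 XOR NOT 1))) -> 1
  row 19 [10011]: (1 IMPLIES (0 OR (1 XOR NOT 1))) -> 1
  row 20 [10100]: (0 IMPLIES (1 OR (1 XOR NOT 1))) -> 1
  row 21 [10101]: (1 IMPLIES (1 OR (1 XOR NOT 1))) -> 1
  row 22 [10110]: (0 IMPLIES (1 OR (1 XOR NOT 1))) -> 1
  row 23 [10111]: (1 IMPLIES (1 OR (1 XOR NOT 1))) -> 1
  row 24 [11000]: (0 IMPLIES (0 OR (1 XOR NOT 1))) -> 1
  row 25 [11001]: (1 IMPLIES (0 OR (1 XOR NOT 1))) -> 1
  row 26 [11010]: (0 IMPLIES (0 OR (1 XOR NOT 1))) -> 1
  row 27 [11011]: (1 IMPLIES (0 OR (1 XOR NOT 1))) -> 1
  row 28 [11100]: (0 IMPLIES (1 OR (1 XOR NOT 1))) -> 1
  row 29 [11101]: (1 IMPLIES (1 OR (1 XOR NOT 1))) -> 1
  row 30 [11110]: (0 IMPLIES (1 OR (1 XOR NOT 1))) -> 1
  row 31 [11111]: (1 IMPLIES (1 OR (1 XOR NOT 1))) -> 1
Full result column, 8 rows per line (x1,x2 fixed per line; x3,x4,x5 runs 000..111 left to right):
  rows 0-7 [x1,x2=00]: 11111111  (ones: 8)
  rows 8-15 [x1,x2=01]: 11111111  (ones: 8)
  rows 16-23 [x1,x2=10]: 11111111  (ones: 8)
  rows 24-31 [x1,x2=11]: 11111111  (ones: 8)
Count of 1-rows = 8+8+8+8 = 32

32


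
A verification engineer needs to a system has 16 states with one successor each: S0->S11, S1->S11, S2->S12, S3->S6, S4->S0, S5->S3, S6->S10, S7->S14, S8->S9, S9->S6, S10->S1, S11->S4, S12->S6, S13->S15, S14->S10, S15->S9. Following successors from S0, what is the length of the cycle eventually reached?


Trace from S0 until a state repeats:
  S0 -> S11 -> S4 -> S0
S0 first seen at step 0, revisited at step 3.
Cycle length = 3 - 0 = 3

3


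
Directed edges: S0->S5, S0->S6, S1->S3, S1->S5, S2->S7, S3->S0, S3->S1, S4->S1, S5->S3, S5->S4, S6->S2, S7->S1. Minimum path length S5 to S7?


BFS layer-by-layer from S5:
  dist 0: {S5}
  dist 1: {S3, S4}
  dist 2: {S0, S1}
  dist 3: {S6}
  dist 4: {S2}
  dist 5: {S7}
  -> S7 reached at distance 5
Shortest path length = 5

5


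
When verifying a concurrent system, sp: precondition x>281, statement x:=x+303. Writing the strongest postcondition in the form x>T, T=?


Formula: sp(P, x:=E) = exists old_x. (x = E[old_x/x]) AND P[old_x/x] (old_x is the value of x before the assignment; eliminate old_x by solving x = E[old_x/x] for old_x)
Step 1: Precondition P: x>281, i.e. old_x > 281
Step 2: Assignment gives x = old_x + 303, so old_x = x - 303
Step 3: Substitute into P: x - 303 > 281
Step 4: Simplify: x > 281+303 = 584

584


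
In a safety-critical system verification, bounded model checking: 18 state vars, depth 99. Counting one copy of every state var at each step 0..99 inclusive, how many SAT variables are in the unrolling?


BMC unrolls to depth k, creating one copy of each state var for steps 0..k.
Step count = 99 + 1 = 100 (steps 0 through 99)
Vars per step = 18
Total = 18 * 100 = 1800

1800


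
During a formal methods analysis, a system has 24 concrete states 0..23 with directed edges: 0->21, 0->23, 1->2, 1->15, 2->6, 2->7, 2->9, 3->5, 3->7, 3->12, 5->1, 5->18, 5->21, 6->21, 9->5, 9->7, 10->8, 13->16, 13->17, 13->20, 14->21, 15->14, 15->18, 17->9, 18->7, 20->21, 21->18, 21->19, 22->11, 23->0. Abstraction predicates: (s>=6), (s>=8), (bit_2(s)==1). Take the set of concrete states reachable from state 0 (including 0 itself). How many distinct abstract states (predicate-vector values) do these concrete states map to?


BFS from 0:
Concrete reachable: {0, 7, 18, 19, 21, 23}
Abstract via predicates (s>=6), (s>=8), (bit_2(s)==1):
  (0,0,0) <- {0}
  (1,0,1) <- {7}
  (1,1,0) <- {18, 19}
  (1,1,1) <- {21, 23}
Distinct abstract states = 4

4


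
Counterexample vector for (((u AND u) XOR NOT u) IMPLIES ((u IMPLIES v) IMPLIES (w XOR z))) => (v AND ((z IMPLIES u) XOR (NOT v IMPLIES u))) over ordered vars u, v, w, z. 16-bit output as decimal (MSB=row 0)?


F1 = (((u AND u) XOR NOT u) IMPLIES ((u IMPLIES v) IMPLIES (w XOR z)))
F2 = (v AND ((z IMPLIES u) XOR (NOT v IMPLIES u)))
Counterexample to F1=>F2 is where F1=1 and F2=0.
Evaluate each row (bits = u,v,w,z, MSB first):
  row 0 [0000]: F1=0 F2=0 -> F1&~F2 -> 0
  row 1 [0001]: F1=1 F2=0 -> F1&~F2 -> 1
  row 2 [0010]: F1=1 F2=0 -> F1&~F2 -> 1
  row 3 [0011]: F1=0 F2=0 -> F1&~F2 -> 0
  row 4 [0100]: F1=0 F2=0 -> F1&~F2 -> 0
  row 5 [0101]: F1=1 F2=1 -> F1&~F2 -> 0
  row 6 [0110]: F1=1 F2=0 -> F1&~F2 -> 1
  row 7 [0111]: F1=0 F2=1 -> F1&~F2 -> 0
  row 8 [1000]: F1=1 F2=0 -> F1&~F2 -> 1
  row 9 [1001]: F1=1 F2=0 -> F1&~F2 -> 1
  row 10 [1010]: F1=1 F2=0 -> F1&~F2 -> 1
  row 11 [1011]: F1=1 F2=0 -> F1&~F2 -> 1
  row 12 [1100]: F1=0 F2=0 -> F1&~F2 -> 0
  row 13 [1101]: F1=1 F2=0 -> F1&~F2 -> 1
  row 14 [1110]: F1=1 F2=0 -> F1&~F2 -> 1
  row 15 [1111]: F1=0 F2=0 -> F1&~F2 -> 0
Full result column, 4 rows per line (u,v fixed per line; w,z runs 00..11 left to right):
  rows 0-3 [u,v=00]: 0110  = hex 6
  rows 4-7 [u,v=01]: 0010  = hex 2
  rows 8-11 [u,v=10]: 1111  = hex F
  rows 12-15 [u,v=11]: 0110  = hex 6
Counterexample vector (row 0 .. row 15) = 0110001011110110
Output column grouped in 4s = 0110 0010 1111 0110 = 0x62F6
Convert to decimal digit by digit (value = value*16 + digit):
  6 -> 6
  6*16 + 2 = 98
  98*16 + 15 (F) = 1583
  1583*16 + 6 = 25334
Decimal = 25334

25334


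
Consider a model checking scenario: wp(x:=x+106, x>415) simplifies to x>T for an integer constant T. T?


Formula: wp(x:=E, P) = P[E/x] (substitute E for x in postcondition)
Step 1: Postcondition: x>415
Step 2: Substitute x+106 for x: x+106>415
Step 3: Solve for x: x > 415-106 = 309

309


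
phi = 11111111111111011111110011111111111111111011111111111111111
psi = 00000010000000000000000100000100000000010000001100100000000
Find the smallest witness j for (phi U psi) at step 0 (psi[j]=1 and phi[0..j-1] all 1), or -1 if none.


(phi U psi) at 0: need smallest j with psi[j]=1 and phi[i]=1 for all i in [0,j).
Scan from step 0:
  step 0: phi=1, psi=0 -> continue
  step 1: phi=1, psi=0 -> continue
  step 2: phi=1, psi=0 -> continue
  step 3: phi=1, psi=0 -> continue
  step 6: psi=1 and phi held for [0,6) -> witness found
Witness step = 6

6


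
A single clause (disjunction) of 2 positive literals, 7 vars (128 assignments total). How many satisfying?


Step 1: Total=2^7=128
Step 2: Unsat when all 2 false: 2^5=32
Step 3: Sat=128-32=96

96


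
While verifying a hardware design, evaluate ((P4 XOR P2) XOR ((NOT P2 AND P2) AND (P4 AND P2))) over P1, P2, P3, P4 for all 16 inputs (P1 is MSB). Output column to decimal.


Formula: ((P4 XOR P2) XOR ((NOT P2 AND P2) AND (P4 AND P2))) over P1, P2, P3, P4 (16 rows)
Evaluate each row (bits = P1,P2,P3,P4, MSB first):
  row 0 [0000]: ((0 XOR 0) XOR ((NOT 0 AND 0) AND (0 AND 0))) -> 0
  row 1 [0001]: ((1 XOR 0) XOR ((NOT 0 AND 0) AND (1 AND 0))) -> 1
  row 2 [0010]: ((0 XOR 0) XOR ((NOT 0 AND 0) AND (0 AND 0))) -> 0
  row 3 [0011]: ((1 XOR 0) XOR ((NOT 0 AND 0) AND (1 AND 0))) -> 1
  row 4 [0100]: ((0 XOR 1) XOR ((NOT 1 AND 1) AND (0 AND 1))) -> 1
  row 5 [0101]: ((1 XOR 1) XOR ((NOT 1 AND 1) AND (1 AND 1))) -> 0
  row 6 [0110]: ((0 XOR 1) XOR ((NOT 1 AND 1) AND (0 AND 1))) -> 1
  row 7 [0111]: ((1 XOR 1) XOR ((NOT 1 AND 1) AND (1 AND 1))) -> 0
  row 8 [1000]: ((0 XOR 0) XOR ((NOT 0 AND 0) AND (0 AND 0))) -> 0
  row 9 [1001]: ((1 XOR 0) XOR ((NOT 0 AND 0) AND (1 AND 0))) -> 1
  row 10 [1010]: ((0 XOR 0) XOR ((NOT 0 AND 0) AND (0 AND 0))) -> 0
  row 11 [1011]: ((1 XOR 0) XOR ((NOT 0 AND 0) AND (1 AND 0))) -> 1
  row 12 [1100]: ((0 XOR 1) XOR ((NOT 1 AND 1) AND (0 AND 1))) -> 1
  row 13 [1101]: ((1 XOR 1) XOR ((NOT 1 AND 1) AND (1 AND 1))) -> 0
  row 14 [1110]: ((0 XOR 1) XOR ((NOT 1 AND 1) AND (0 AND 1))) -> 1
  row 15 [1111]: ((1 XOR 1) XOR ((NOT 1 AND 1) AND (1 AND 1))) -> 0
Full result column, 4 rows per line (P1,P2 fixed per line; P3,P4 runs 00..11 left to right):
  rows 0-3 [P1,P2=00]: 0101  = hex 5
  rows 4-7 [P1,P2=01]: 1010  = hex A
  rows 8-11 [P1,P2=10]: 0101  = hex 5
  rows 12-15 [P1,P2=11]: 1010  = hex A
Output column (row 0 .. row 15) = 0101101001011010
Output column grouped in 4s = 0101 1010 0101 1010 = 0x5A5A
Convert to decimal digit by digit (value = value*16 + digit):
  5 -> 5
  5*16 + 10 (A) = 90
  90*16 + 5 = 1445
  1445*16 + 10 (A) = 23130
Decimal = 23130

23130


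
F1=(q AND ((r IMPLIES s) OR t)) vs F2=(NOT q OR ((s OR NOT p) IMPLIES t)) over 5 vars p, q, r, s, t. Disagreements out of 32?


F1 = (q AND ((r IMPLIES s) OR t))
F2 = (NOT q OR ((s OR NOT p) IMPLIES t))
Evaluate both on each of 32 rows (bits = p,q,r,s,t):
  row 0 [00000]: F1=0 F2=1 (differ) -> 1
  row 1 [00001]: F1=0 F2=1 (differ) -> 1
  row 2 [00010]: F1=0 F2=1 (differ) -> 1
  row 3 [00011]: F1=0 F2=1 (differ) -> 1
  row 4 [00100]: F1=0 F2=1 (differ) -> 1
  row 5 [00101]: F1=0 F2=1 (differ) -> 1
  row 6 [00110]: F1=0 F2=1 (differ) -> 1
  row 7 [00111]: F1=0 F2=1 (differ) -> 1
  row 8 [01000]: F1=1 F2=0 (differ) -> 1
  row 9 [01001]: F1=1 F2=1 -> 0
  row 10 [01010]: F1=1 F2=0 (differ) -> 1
  row 11 [01011]: F1=1 F2=1 -> 0
  row 12 [01100]: F1=0 F2=0 -> 0
  row 13 [01101]: F1=1 F2=1 -> 0
  row 14 [01110]: F1=1 F2=0 (differ) -> 1
  row 15 [01111]: F1=1 F2=1 -> 0
  row 16 [10000]: F1=0 F2=1 (differ) -> 1
  row 17 [10001]: F1=0 F2=1 (differ) -> 1
  row 18 [10010]: F1=0 F2=1 (differ) -> 1
  row 19 [10011]: F1=0 F2=1 (differ) -> 1
  row 20 [10100]: F1=0 F2=1 (differ) -> 1
  row 21 [10101]: F1=0 F2=1 (differ) -> 1
  row 22 [10110]: F1=0 F2=1 (differ) -> 1
  row 23 [10111]: F1=0 F2=1 (differ) -> 1
  row 24 [11000]: F1=1 F2=1 -> 0
  row 25 [11001]: F1=1 F2=1 -> 0
  row 26 [11010]: F1=1 F2=0 (differ) -> 1
  row 27 [11011]: F1=1 F2=1 -> 0
  row 28 [11100]: F1=0 F2=1 (differ) -> 1
  row 29 [11101]: F1=1 F2=1 -> 0
  row 30 [11110]: F1=1 F2=0 (differ) -> 1
  row 31 [11111]: F1=1 F2=1 -> 0
Full result column, 8 rows per line (p,q fixed per line; r,s,t runs 000..111 left to right):
  rows 0-7 [p,q=00]: 11111111  (ones: 8)
  rows 8-15 [p,q=01]: 10100010  (ones: 3)
  rows 16-23 [p,q=10]: 11111111  (ones: 8)
  rows 24-31 [p,q=11]: 00101010  (ones: 3)
Disagreements = 8+3+8+3 = 22

22


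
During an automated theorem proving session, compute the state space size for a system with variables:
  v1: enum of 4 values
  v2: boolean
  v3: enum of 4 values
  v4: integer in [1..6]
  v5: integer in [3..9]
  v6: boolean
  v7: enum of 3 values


State space = product of domain sizes of all variables.
Domain sizes:
  v1 (enum of 4 values): 4
  v2 (boolean): 2
  v3 (enum of 4 values): 4
  v4 (integer in [1..6]): 6
  v5 (integer in [3..9]): 7
  v6 (boolean): 2
  v7 (enum of 3 values): 3
Product = 4 * 2 * 4 * 6 * 7 * 2 * 3 = 8064

8064


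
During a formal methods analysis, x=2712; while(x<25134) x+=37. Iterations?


Step 1: x goes from 2712 toward 25134 by 37; the body runs while x<25134, so iterations = ceil((bound-start)/step)
Step 2: Distance=22422
Step 3: ceil(22422/37)=606

606


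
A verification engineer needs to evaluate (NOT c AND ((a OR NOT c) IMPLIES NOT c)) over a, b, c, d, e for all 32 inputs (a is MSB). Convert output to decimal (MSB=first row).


Formula: (NOT c AND ((a OR NOT c) IMPLIES NOT c)) over a, b, c, d, e (32 rows)
Evaluate each row (bits = a,b,c,d,e, MSB first):
  row 0 [00000]: (NOT 0 AND ((0 OR NOT 0) IMPLIES NOT 0)) -> 1
  row 1 [00001]: (NOT 0 AND ((0 OR NOT 0) IMPLIES NOT 0)) -> 1
  row 2 [00010]: (NOT 0 AND ((0 OR NOT 0) IMPLIES NOT 0)) -> 1
  row 3 [00011]: (NOT 0 AND ((0 OR NOT 0) IMPLIES NOT 0)) -> 1
  row 4 [00100]: (NOT 1 AND ((0 OR NOT 1) IMPLIES NOT 1)) -> 0
  row 5 [00101]: (NOT 1 AND ((0 OR NOT 1) IMPLIES NOT 1)) -> 0
  row 6 [00110]: (NOT 1 AND ((0 OR NOT 1) IMPLIES NOT 1)) -> 0
  row 7 [00111]: (NOT 1 AND ((0 OR NOT 1) IMPLIES NOT 1)) -> 0
  row 8 [01000]: (NOT 0 AND ((0 OR NOT 0) IMPLIES NOT 0)) -> 1
  row 9 [01001]: (NOT 0 AND ((0 OR NOT 0) IMPLIES NOT 0)) -> 1
  row 10 [01010]: (NOT 0 AND ((0 OR NOT 0) IMPLIES NOT 0)) -> 1
  row 11 [01011]: (NOT 0 AND ((0 OR NOT 0) IMPLIES NOT 0)) -> 1
  row 12 [01100]: (NOT 1 AND ((0 OR NOT 1) IMPLIES NOT 1)) -> 0
  row 13 [01101]: (NOT 1 AND ((0 OR NOT 1) IMPLIES NOT 1)) -> 0
  row 14 [01110]: (NOT 1 AND ((0 OR NOT 1) IMPLIES NOT 1)) -> 0
  row 15 [01111]: (NOT 1 AND ((0 OR NOT 1) IMPLIES NOT 1)) -> 0
  row 16 [10000]: (NOT 0 AND ((1 OR NOT 0) IMPLIES NOT 0)) -> 1
  row 17 [10001]: (NOT 0 AND ((1 OR NOT 0) IMPLIES NOT 0)) -> 1
  row 18 [10010]: (NOT 0 AND ((1 OR NOT 0) IMPLIES NOT 0)) -> 1
  row 19 [10011]: (NOT 0 AND ((1 OR NOT 0) IMPLIES NOT 0)) -> 1
  row 20 [10100]: (NOT 1 AND ((1 OR NOT 1) IMPLIES NOT 1)) -> 0
  row 21 [10101]: (NOT 1 AND ((1 OR NOT 1) IMPLIES NOT 1)) -> 0
  row 22 [10110]: (NOT 1 AND ((1 OR NOT 1) IMPLIES NOT 1)) -> 0
  row 23 [10111]: (NOT 1 AND ((1 OR NOT 1) IMPLIES NOT 1)) -> 0
  row 24 [11000]: (NOT 0 AND ((1 OR NOT 0) IMPLIES NOT 0)) -> 1
  row 25 [11001]: (NOT 0 AND ((1 OR NOT 0) IMPLIES NOT 0)) -> 1
  row 26 [11010]: (NOT 0 AND ((1 OR NOT 0) IMPLIES NOT 0)) -> 1
  row 27 [11011]: (NOT 0 AND ((1 OR NOT 0) IMPLIES NOT 0)) -> 1
  row 28 [11100]: (NOT 1 AND ((1 OR NOT 1) IMPLIES NOT 1)) -> 0
  row 29 [11101]: (NOT 1 AND ((1 OR NOT 1) IMPLIES NOT 1)) -> 0
  row 30 [11110]: (NOT 1 AND ((1 OR NOT 1) IMPLIES NOT 1)) -> 0
  row 31 [11111]: (NOT 1 AND ((1 OR NOT 1) IMPLIES NOT 1)) -> 0
Full result column, 4 rows per line (a,b,c fixed per line; d,e runs 00..11 left to right):
  rows 0-3 [a,b,c=000]: 1111  = hex F
  rows 4-7 [a,b,c=001]: 0000  = hex 0
  rows 8-11 [a,b,c=010]: 1111  = hex F
  rows 12-15 [a,b,c=011]: 0000  = hex 0
  rows 16-19 [a,b,c=100]: 1111  = hex F
  rows 20-23 [a,b,c=101]: 0000  = hex 0
  rows 24-27 [a,b,c=110]: 1111  = hex F
  rows 28-31 [a,b,c=111]: 0000  = hex 0
Output column (row 0 .. row 31) = 11110000111100001111000011110000
Output column grouped in 4s = 1111 0000 1111 0000 1111 0000 1111 0000 = 0xF0F0F0F0
Convert to decimal digit by digit (value = value*16 + digit):
  F -> 15
  15*16 + 0 = 240
  240*16 + 15 (F) = 3855
  3855*16 + 0 = 61680
  61680*16 + 15 (F) = 986895
  986895*16 + 0 = 15790320
  15790320*16 + 15 (F) = 252645135
  252645135*16 + 0 = 4042322160
Decimal = 4042322160

4042322160


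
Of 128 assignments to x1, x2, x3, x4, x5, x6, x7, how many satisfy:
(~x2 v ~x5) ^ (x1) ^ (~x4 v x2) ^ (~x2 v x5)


CNF with 4 clauses over 7 vars (128 assignments).
An assignment satisfies CNF iff every clause has >=1 true literal.
Check each row (bits = x1,x2,x3,x4,x5,x6,x7; clause T/F shown):
  row 0 [0000000]: clauses=TFTT -> 0
  row 1 [0000001]: clauses=TFTT -> 0
  row 2 [0000010]: clauses=TFTT -> 0
  row 3 [0000011]: clauses=TFTT -> 0
  row 4 [0000100]: clauses=TFTT -> 0
  (every remaining row is evaluated the same way; all 128 results are listed next)
Full result column, 8 rows per line (x1,x2,x3,x4 fixed per line; x5,x6,x7 runs 000..111 left to right):
  rows 0-7 [x1,x2,x3,x4=0000]: 00000000  (ones: 0)
  rows 8-15 [x1,x2,x3,x4=0001]: 00000000  (ones: 0)
  rows 16-23 [x1,x2,x3,x4=0010]: 00000000  (ones: 0)
  rows 24-31 [x1,x2,x3,x4=0011]: 00000000  (ones: 0)
  rows 32-39 [x1,x2,x3,x4=0100]: 00000000  (ones: 0)
  rows 40-47 [x1,x2,x3,x4=0101]: 00000000  (ones: 0)
  rows 48-55 [x1,x2,x3,x4=0110]: 00000000  (ones: 0)
  rows 56-63 [x1,x2,x3,x4=0111]: 00000000  (ones: 0)
  rows 64-71 [x1,x2,x3,x4=1000]: 11111111  (ones: 8)
  rows 72-79 [x1,x2,x3,x4=1001]: 00000000  (ones: 0)
  rows 80-87 [x1,x2,x3,x4=1010]: 11111111  (ones: 8)
  rows 88-95 [x1,x2,x3,x4=1011]: 00000000  (ones: 0)
  rows 96-103 [x1,x2,x3,x4=1100]: 00000000  (ones: 0)
  rows 104-111 [x1,x2,x3,x4=1101]: 00000000  (ones: 0)
  rows 112-119 [x1,x2,x3,x4=1110]: 00000000  (ones: 0)
  rows 120-127 [x1,x2,x3,x4=1111]: 00000000  (ones: 0)
Satisfying assignments = 0+0+0+0+0+0+0+0+8+0+8+0+0+0+0+0 = 16

16


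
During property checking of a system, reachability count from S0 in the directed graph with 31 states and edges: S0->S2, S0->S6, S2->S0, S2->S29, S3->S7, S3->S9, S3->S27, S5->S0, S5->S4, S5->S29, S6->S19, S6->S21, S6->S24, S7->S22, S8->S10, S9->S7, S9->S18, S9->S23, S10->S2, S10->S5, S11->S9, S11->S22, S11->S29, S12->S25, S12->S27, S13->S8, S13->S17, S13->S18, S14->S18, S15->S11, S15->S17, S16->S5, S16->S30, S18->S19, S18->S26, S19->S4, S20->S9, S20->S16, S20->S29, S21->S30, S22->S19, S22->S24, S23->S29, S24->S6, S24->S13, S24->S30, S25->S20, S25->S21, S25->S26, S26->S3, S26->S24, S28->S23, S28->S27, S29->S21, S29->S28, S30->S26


BFS from S0:
  layer 0: {S0}
  layer 1: {S2, S6}
  layer 2: {S19, S21, S24, S29}
  layer 3: {S4, S13, S28, S30}
  layer 4: {S8, S17, S18, S23, S26, S27}
  layer 5: {S3, S10}
  layer 6: {S5, S7, S9}
  layer 7: {S22}
Reachable set: {S0, S2, S3, S4, S5, S6, S7, S8, S9, S10, S13, S17, S18, S19, S21, S22, S23, S24, S26, S27, S28, S29, S30}
Count = 23

23


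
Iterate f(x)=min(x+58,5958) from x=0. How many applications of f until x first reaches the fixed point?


Step 1: x=0, cap=5958, increment=58
Step 2: x grows by 58 each step until capped at 5958; fixed point is x=5958
Step 3: iterations = ceil(5958/58) = 103

103


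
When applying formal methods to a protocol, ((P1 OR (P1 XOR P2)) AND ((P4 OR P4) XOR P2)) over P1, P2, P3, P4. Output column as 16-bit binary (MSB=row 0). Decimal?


Formula: ((P1 OR (P1 XOR P2)) AND ((P4 OR P4) XOR P2)) over P1, P2, P3, P4 (16 rows)
Evaluate each row (bits = P1,P2,P3,P4, MSB first):
  row 0 [0000]: ((0 OR (0 XOR 0)) AND ((0 OR 0) XOR 0)) -> 0
  row 1 [0001]: ((0 OR (0 XOR 0)) AND ((1 OR 1) XOR 0)) -> 0
  row 2 [0010]: ((0 OR (0 XOR 0)) AND ((0 OR 0) XOR 0)) -> 0
  row 3 [0011]: ((0 OR (0 XOR 0)) AND ((1 OR 1) XOR 0)) -> 0
  row 4 [0100]: ((0 OR (0 XOR 1)) AND ((0 OR 0) XOR 1)) -> 1
  row 5 [0101]: ((0 OR (0 XOR 1)) AND ((1 OR 1) XOR 1)) -> 0
  row 6 [0110]: ((0 OR (0 XOR 1)) AND ((0 OR 0) XOR 1)) -> 1
  row 7 [0111]: ((0 OR (0 XOR 1)) AND ((1 OR 1) XOR 1)) -> 0
  row 8 [1000]: ((1 OR (1 XOR 0)) AND ((0 OR 0) XOR 0)) -> 0
  row 9 [1001]: ((1 OR (1 XOR 0)) AND ((1 OR 1) XOR 0)) -> 1
  row 10 [1010]: ((1 OR (1 XOR 0)) AND ((0 OR 0) XOR 0)) -> 0
  row 11 [1011]: ((1 OR (1 XOR 0)) AND ((1 OR 1) XOR 0)) -> 1
  row 12 [1100]: ((1 OR (1 XOR 1)) AND ((0 OR 0) XOR 1)) -> 1
  row 13 [1101]: ((1 OR (1 XOR 1)) AND ((1 OR 1) XOR 1)) -> 0
  row 14 [1110]: ((1 OR (1 XOR 1)) AND ((0 OR 0) XOR 1)) -> 1
  row 15 [1111]: ((1 OR (1 XOR 1)) AND ((1 OR 1) XOR 1)) -> 0
Full result column, 4 rows per line (P1,P2 fixed per line; P3,P4 runs 00..11 left to right):
  rows 0-3 [P1,P2=00]: 0000  = hex 0
  rows 4-7 [P1,P2=01]: 1010  = hex A
  rows 8-11 [P1,P2=10]: 0101  = hex 5
  rows 12-15 [P1,P2=11]: 1010  = hex A
Output column (row 0 .. row 15) = 0000101001011010
Output column grouped in 4s = 0000 1010 0101 1010 = 0x0A5A
Convert to decimal digit by digit (value = value*16 + digit):
  0 -> 0
  0*16 + 10 (A) = 10
  10*16 + 5 = 165
  165*16 + 10 (A) = 2650
Decimal = 2650

2650


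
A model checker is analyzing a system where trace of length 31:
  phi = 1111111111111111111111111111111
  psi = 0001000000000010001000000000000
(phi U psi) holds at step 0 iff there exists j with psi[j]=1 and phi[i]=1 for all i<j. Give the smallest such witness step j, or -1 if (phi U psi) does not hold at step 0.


(phi U psi) at 0: need smallest j with psi[j]=1 and phi[i]=1 for all i in [0,j).
Scan from step 0:
  step 0: phi=1, psi=0 -> continue
  step 1: phi=1, psi=0 -> continue
  step 2: phi=1, psi=0 -> continue
  step 3: psi=1 and phi held for [0,3) -> witness found
Witness step = 3

3


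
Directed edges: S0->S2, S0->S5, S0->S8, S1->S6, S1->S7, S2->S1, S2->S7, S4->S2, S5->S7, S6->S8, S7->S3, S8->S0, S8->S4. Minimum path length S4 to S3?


BFS layer-by-layer from S4:
  dist 0: {S4}
  dist 1: {S2}
  dist 2: {S1, S7}
  dist 3: {S3, S6}
  -> S3 reached at distance 3
Shortest path length = 3

3


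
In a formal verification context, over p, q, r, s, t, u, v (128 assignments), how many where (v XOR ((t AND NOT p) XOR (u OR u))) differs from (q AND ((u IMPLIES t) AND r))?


F1 = (v XOR ((t AND NOT p) XOR (u OR u)))
F2 = (q AND ((u IMPLIES t) AND r))
Evaluate both on each of 128 rows (bits = p,q,r,s,t,u,v):
  row 0 [0000000]: F1=0 F2=0 -> 0
  row 1 [0000001]: F1=1 F2=0 (differ) -> 1
  row 2 [0000010]: F1=1 F2=0 (differ) -> 1
  row 3 [0000011]: F1=0 F2=0 -> 0
  row 4 [0000100]: F1=1 F2=0 (differ) -> 1
  (every remaining row is evaluated the same way; all 128 results are listed next)
Full result column, 8 rows per line (p,q,r,s fixed per line; t,u,v runs 000..111 left to right):
  rows 0-7 [p,q,r,s=0000]: 01101001  (ones: 4)
  rows 8-15 [p,q,r,s=0001]: 01101001  (ones: 4)
  rows 16-23 [p,q,r,s=0010]: 01101001  (ones: 4)
  rows 24-31 [p,q,r,s=0011]: 01101001  (ones: 4)
  rows 32-39 [p,q,r,s=0100]: 01101001  (ones: 4)
  rows 40-47 [p,q,r,s=0101]: 01101001  (ones: 4)
  rows 48-55 [p,q,r,s=0110]: 10100110  (ones: 4)
  rows 56-63 [p,q,r,s=0111]: 10100110  (ones: 4)
  rows 64-71 [p,q,r,s=1000]: 01100110  (ones: 4)
  rows 72-79 [p,q,r,s=1001]: 01100110  (ones: 4)
  rows 80-87 [p,q,r,s=1010]: 01100110  (ones: 4)
  rows 88-95 [p,q,r,s=1011]: 01100110  (ones: 4)
  rows 96-103 [p,q,r,s=1100]: 01100110  (ones: 4)
  rows 104-111 [p,q,r,s=1101]: 01100110  (ones: 4)
  rows 112-119 [p,q,r,s=1110]: 10101001  (ones: 4)
  rows 120-127 [p,q,r,s=1111]: 10101001  (ones: 4)
Disagreements = 4+4+4+4+4+4+4+4+4+4+4+4+4+4+4+4 = 64

64


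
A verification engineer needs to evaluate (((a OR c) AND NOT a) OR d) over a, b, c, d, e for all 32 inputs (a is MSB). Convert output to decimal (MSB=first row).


Formula: (((a OR c) AND NOT a) OR d) over a, b, c, d, e (32 rows)
Evaluate each row (bits = a,b,c,d,e, MSB first):
  row 0 [00000]: (((0 OR 0) AND NOT 0) OR 0) -> 0
  row 1 [00001]: (((0 OR 0) AND NOT 0) OR 0) -> 0
  row 2 [00010]: (((0 OR 0) AND NOT 0) OR 1) -> 1
  row 3 [00011]: (((0 OR 0) AND NOT 0) OR 1) -> 1
  row 4 [00100]: (((0 OR 1) AND NOT 0) OR 0) -> 1
  row 5 [00101]: (((0 OR 1) AND NOT 0) OR 0) -> 1
  row 6 [00110]: (((0 OR 1) AND NOT 0) OR 1) -> 1
  row 7 [00111]: (((0 OR 1) AND NOT 0) OR 1) -> 1
  row 8 [01000]: (((0 OR 0) AND NOT 0) OR 0) -> 0
  row 9 [01001]: (((0 OR 0) AND NOT 0) OR 0) -> 0
  row 10 [01010]: (((0 OR 0) AND NOT 0) OR 1) -> 1
  row 11 [01011]: (((0 OR 0) AND NOT 0) OR 1) -> 1
  row 12 [01100]: (((0 OR 1) AND NOT 0) OR 0) -> 1
  row 13 [01101]: (((0 OR 1) AND NOT 0) OR 0) -> 1
  row 14 [01110]: (((0 OR 1) AND NOT 0) OR 1) -> 1
  row 15 [01111]: (((0 OR 1) AND NOT 0) OR 1) -> 1
  row 16 [10000]: (((1 OR 0) AND NOT 1) OR 0) -> 0
  row 17 [10001]: (((1 OR 0) AND NOT 1) OR 0) -> 0
  row 18 [10010]: (((1 OR 0) AND NOT 1) OR 1) -> 1
  row 19 [10011]: (((1 OR 0) AND NOT 1) OR 1) -> 1
  row 20 [10100]: (((1 OR 1) AND NOT 1) OR 0) -> 0
  row 21 [10101]: (((1 OR 1) AND NOT 1) OR 0) -> 0
  row 22 [10110]: (((1 OR 1) AND NOT 1) OR 1) -> 1
  row 23 [10111]: (((1 OR 1) AND NOT 1) OR 1) -> 1
  row 24 [11000]: (((1 OR 0) AND NOT 1) OR 0) -> 0
  row 25 [11001]: (((1 OR 0) AND NOT 1) OR 0) -> 0
  row 26 [11010]: (((1 OR 0) AND NOT 1) OR 1) -> 1
  row 27 [11011]: (((1 OR 0) AND NOT 1) OR 1) -> 1
  row 28 [11100]: (((1 OR 1) AND NOT 1) OR 0) -> 0
  row 29 [11101]: (((1 OR 1) AND NOT 1) OR 0) -> 0
  row 30 [11110]: (((1 OR 1) AND NOT 1) OR 1) -> 1
  row 31 [11111]: (((1 OR 1) AND NOT 1) OR 1) -> 1
Full result column, 4 rows per line (a,b,c fixed per line; d,e runs 00..11 left to right):
  rows 0-3 [a,b,c=000]: 0011  = hex 3
  rows 4-7 [a,b,c=001]: 1111  = hex F
  rows 8-11 [a,b,c=010]: 0011  = hex 3
  rows 12-15 [a,b,c=011]: 1111  = hex F
  rows 16-19 [a,b,c=100]: 0011  = hex 3
  rows 20-23 [a,b,c=101]: 0011  = hex 3
  rows 24-27 [a,b,c=110]: 0011  = hex 3
  rows 28-31 [a,b,c=111]: 0011  = hex 3
Output column (row 0 .. row 31) = 00111111001111110011001100110011
Output column grouped in 4s = 0011 1111 0011 1111 0011 0011 0011 0011 = 0x3F3F3333
Convert to decimal digit by digit (value = value*16 + digit):
  3 -> 3
  3*16 + 15 (F) = 63
  63*16 + 3 = 1011
  1011*16 + 15 (F) = 16191
  16191*16 + 3 = 259059
  259059*16 + 3 = 4144947
  4144947*16 + 3 = 66319155
  66319155*16 + 3 = 1061106483
Decimal = 1061106483

1061106483


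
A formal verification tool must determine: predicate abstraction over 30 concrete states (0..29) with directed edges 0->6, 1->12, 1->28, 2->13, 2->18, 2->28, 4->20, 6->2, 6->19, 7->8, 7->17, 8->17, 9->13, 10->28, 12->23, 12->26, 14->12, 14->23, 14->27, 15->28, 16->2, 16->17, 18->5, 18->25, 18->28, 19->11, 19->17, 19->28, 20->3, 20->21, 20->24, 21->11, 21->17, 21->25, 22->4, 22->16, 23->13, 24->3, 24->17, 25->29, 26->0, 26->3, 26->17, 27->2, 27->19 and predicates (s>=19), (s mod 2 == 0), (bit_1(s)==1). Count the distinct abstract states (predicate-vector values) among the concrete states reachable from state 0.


BFS from 0:
Concrete reachable: {0, 2, 5, 6, 11, 13, 17, 18, 19, 25, 28, 29}
Abstract via predicates (s>=19), (s mod 2 == 0), (bit_1(s)==1):
  (0,0,0) <- {5, 13, 17}
  (0,0,1) <- {11}
  (0,1,0) <- {0}
  (0,1,1) <- {2, 6, 18}
  (1,0,0) <- {25, 29}
  (1,0,1) <- {19}
  (1,1,0) <- {28}
Distinct abstract states = 7

7


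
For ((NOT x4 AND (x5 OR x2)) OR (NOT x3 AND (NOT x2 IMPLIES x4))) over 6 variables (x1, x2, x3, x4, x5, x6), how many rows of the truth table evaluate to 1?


Formula: ((NOT x4 AND (x5 OR x2)) OR (NOT x3 AND (NOT x2 IMPLIES x4))) over 6 vars (64 rows)
Evaluate each row (x1, x2, x3, x4, x5, x6 as bits, MSB first):
  row 0 [000000]: ((NOT 0 AND (0 OR 0)) OR (NOT 0 AND (NOT 0 IMPLIES 0))) -> 0
  row 1 [000001]: ((NOT 0 AND (0 OR 0)) OR (NOT 0 AND (NOT 0 IMPLIES 0))) -> 0
  row 2 [000010]: ((NOT 0 AND (1 OR 0)) OR (NOT 0 AND (NOT 0 IMPLIES 0))) -> 1
  row 3 [000011]: ((NOT 0 AND (1 OR 0)) OR (NOT 0 AND (NOT 0 IMPLIES 0))) -> 1
  row 4 [000100]: ((NOT 1 AND (0 OR 0)) OR (NOT 0 AND (NOT 0 IMPLIES 1))) -> 1
  (every remaining row is evaluated the same way; all 64 results are listed next)
Full result column, 8 rows per line (x1,x2,x3 fixed per line; x4,x5,x6 runs 000..111 left to right):
  rows 0-7 [x1,x2,x3=000]: 00111111  (ones: 6)
  rows 8-15 [x1,x2,x3=001]: 00110000  (ones: 2)
  rows 16-23 [x1,x2,x3=010]: 11111111  (ones: 8)
  rows 24-31 [x1,x2,x3=011]: 11110000  (ones: 4)
  rows 32-39 [x1,x2,x3=100]: 00111111  (ones: 6)
  rows 40-47 [x1,x2,x3=101]: 00110000  (ones: 2)
  rows 48-55 [x1,x2,x3=110]: 11111111  (ones: 8)
  rows 56-63 [x1,x2,x3=111]: 11110000  (ones: 4)
Count of 1-rows = 6+2+8+4+6+2+8+4 = 40

40


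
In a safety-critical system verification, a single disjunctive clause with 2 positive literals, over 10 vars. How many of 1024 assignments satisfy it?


Step 1: Total=2^10=1024
Step 2: Unsat when all 2 false: 2^8=256
Step 3: Sat=1024-256=768

768


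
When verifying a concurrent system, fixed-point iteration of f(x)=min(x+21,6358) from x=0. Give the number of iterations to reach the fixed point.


Step 1: x=0, cap=6358, increment=21
Step 2: x grows by 21 each step until capped at 6358; fixed point is x=6358
Step 3: iterations = ceil(6358/21) = 303

303


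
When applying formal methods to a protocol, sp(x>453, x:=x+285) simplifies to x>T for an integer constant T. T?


Formula: sp(P, x:=E) = exists old_x. (x = E[old_x/x]) AND P[old_x/x] (old_x is the value of x before the assignment; eliminate old_x by solving x = E[old_x/x] for old_x)
Step 1: Precondition P: x>453, i.e. old_x > 453
Step 2: Assignment gives x = old_x + 285, so old_x = x - 285
Step 3: Substitute into P: x - 285 > 453
Step 4: Simplify: x > 453+285 = 738

738


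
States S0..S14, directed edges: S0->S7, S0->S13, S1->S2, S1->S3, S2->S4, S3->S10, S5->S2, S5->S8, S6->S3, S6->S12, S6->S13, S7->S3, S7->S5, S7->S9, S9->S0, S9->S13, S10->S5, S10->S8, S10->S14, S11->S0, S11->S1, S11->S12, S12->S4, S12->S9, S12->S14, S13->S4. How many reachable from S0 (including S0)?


BFS from S0:
  layer 0: {S0}
  layer 1: {S7, S13}
  layer 2: {S3, S4, S5, S9}
  layer 3: {S2, S8, S10}
  layer 4: {S14}
Reachable set: {S0, S2, S3, S4, S5, S7, S8, S9, S10, S13, S14}
Count = 11

11


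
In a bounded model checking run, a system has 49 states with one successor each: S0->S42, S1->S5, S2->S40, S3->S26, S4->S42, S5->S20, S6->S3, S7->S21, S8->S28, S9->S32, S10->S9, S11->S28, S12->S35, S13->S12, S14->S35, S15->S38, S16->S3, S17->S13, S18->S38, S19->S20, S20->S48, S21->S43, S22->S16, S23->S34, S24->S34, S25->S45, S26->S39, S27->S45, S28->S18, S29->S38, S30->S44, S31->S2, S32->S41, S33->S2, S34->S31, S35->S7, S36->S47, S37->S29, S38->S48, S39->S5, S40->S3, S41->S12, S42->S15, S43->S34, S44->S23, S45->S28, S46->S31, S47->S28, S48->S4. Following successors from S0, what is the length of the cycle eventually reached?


Trace from S0 until a state repeats:
  S0 -> S42 -> S15 -> S38 -> S48 -> S4 -> S42
S42 first seen at step 1, revisited at step 6.
Cycle length = 6 - 1 = 5

5


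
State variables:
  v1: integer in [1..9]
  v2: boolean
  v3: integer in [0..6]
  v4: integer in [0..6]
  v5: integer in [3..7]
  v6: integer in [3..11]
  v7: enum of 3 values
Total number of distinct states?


State space = product of domain sizes of all variables.
Domain sizes:
  v1 (integer in [1..9]): 9
  v2 (boolean): 2
  v3 (integer in [0..6]): 7
  v4 (integer in [0..6]): 7
  v5 (integer in [3..7]): 5
  v6 (integer in [3..11]): 9
  v7 (enum of 3 values): 3
Product = 9 * 2 * 7 * 7 * 5 * 9 * 3 = 119070

119070


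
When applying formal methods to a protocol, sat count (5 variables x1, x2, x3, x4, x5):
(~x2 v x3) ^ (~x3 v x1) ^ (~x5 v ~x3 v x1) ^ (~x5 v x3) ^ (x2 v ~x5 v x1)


CNF with 5 clauses over 5 vars (32 assignments).
An assignment satisfies CNF iff every clause has >=1 true literal.
Check each row (bits = x1,x2,x3,x4,x5; clause T/F shown):
  row 0 [00000]: clauses=TTTTT -> 1
  row 1 [00001]: clauses=TTTFF -> 0
  row 2 [00010]: clauses=TTTTT -> 1
  row 3 [00011]: clauses=TTTFF -> 0
  row 4 [00100]: clauses=TFTTT -> 0
  row 5 [00101]: clauses=TFFTF -> 0
  row 6 [00110]: clauses=TFTTT -> 0
  row 7 [00111]: clauses=TFFTF -> 0
  row 8 [01000]: clauses=FTTTT -> 0
  row 9 [01001]: clauses=FTTFT -> 0
  row 10 [01010]: clauses=FTTTT -> 0
  row 11 [01011]: clauses=FTTFT -> 0
  row 12 [01100]: clauses=TFTTT -> 0
  row 13 [01101]: clauses=TFFTT -> 0
  row 14 [01110]: clauses=TFTTT -> 0
  row 15 [01111]: clauses=TFFTT -> 0
  row 16 [10000]: clauses=TTTTT -> 1
  row 17 [10001]: clauses=TTTFT -> 0
  row 18 [10010]: clauses=TTTTT -> 1
  row 19 [10011]: clauses=TTTFT -> 0
  row 20 [10100]: clauses=TTTTT -> 1
  row 21 [10101]: clauses=TTTTT -> 1
  row 22 [10110]: clauses=TTTTT -> 1
  row 23 [10111]: clauses=TTTTT -> 1
  row 24 [11000]: clauses=FTTTT -> 0
  row 25 [11001]: clauses=FTTFT -> 0
  row 26 [11010]: clauses=FTTTT -> 0
  row 27 [11011]: clauses=FTTFT -> 0
  row 28 [11100]: clauses=TTTTT -> 1
  row 29 [11101]: clauses=TTTTT -> 1
  row 30 [11110]: clauses=TTTTT -> 1
  row 31 [11111]: clauses=TTTTT -> 1
Full result column, 8 rows per line (x1,x2 fixed per line; x3,x4,x5 runs 000..111 left to right):
  rows 0-7 [x1,x2=00]: 10100000  (ones: 2)
  rows 8-15 [x1,x2=01]: 00000000  (ones: 0)
  rows 16-23 [x1,x2=10]: 10101111  (ones: 6)
  rows 24-31 [x1,x2=11]: 00001111  (ones: 4)
Satisfying assignments = 2+0+6+4 = 12

12
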